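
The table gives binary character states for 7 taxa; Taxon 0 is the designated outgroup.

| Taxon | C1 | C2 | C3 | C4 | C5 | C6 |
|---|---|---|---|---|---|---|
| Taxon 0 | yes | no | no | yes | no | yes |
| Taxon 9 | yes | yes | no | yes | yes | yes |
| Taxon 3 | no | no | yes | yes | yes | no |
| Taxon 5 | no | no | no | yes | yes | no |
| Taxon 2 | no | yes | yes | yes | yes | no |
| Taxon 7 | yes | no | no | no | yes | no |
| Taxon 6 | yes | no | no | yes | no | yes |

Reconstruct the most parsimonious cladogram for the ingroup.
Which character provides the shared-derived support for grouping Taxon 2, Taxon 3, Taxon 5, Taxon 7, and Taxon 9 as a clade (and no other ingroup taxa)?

C5

Character polarity is set by the outgroup: the derived state is whichever differs from the outgroup's state, so for C1, C4, C6 the derived state is 'no', and for the remaining characters it is 'yes'.
C1 (derived state 'no') is shared by Taxon 2, Taxon 3, and Taxon 5 — a synapomorphy uniting that clade.
C2 groups Taxon 2 and Taxon 9, which is incompatible with the clades supported by the remaining characters; treating it as convergent (homoplasy) costs fewer steps than any alternative tree.
C3: derived state 'yes' in Taxon 2 and Taxon 3 only — synapomorphy for {Taxon 2, Taxon 3}.
C4: derived state 'no' in Taxon 7 only — an autapomorphy, so it tells us nothing about relationships among taxa.
Only Taxon 2, Taxon 3, Taxon 5, Taxon 7, and Taxon 9 show the derived state 'yes' for C5, supporting them as a clade.
C6: derived state 'no' in Taxon 2, Taxon 3, Taxon 5, and Taxon 7 only — synapomorphy for {Taxon 2, Taxon 3, Taxon 5, Taxon 7}.
Most parsimonious ingroup topology: ((Taxon 9,((Taxon 5,(Taxon 3,Taxon 2)),Taxon 7)),Taxon 6).
The clade {Taxon 2, Taxon 3, Taxon 5, Taxon 7, Taxon 9} is supported by C5: its derived state 'yes' occurs in exactly those taxa and in no other taxon (including the outgroup).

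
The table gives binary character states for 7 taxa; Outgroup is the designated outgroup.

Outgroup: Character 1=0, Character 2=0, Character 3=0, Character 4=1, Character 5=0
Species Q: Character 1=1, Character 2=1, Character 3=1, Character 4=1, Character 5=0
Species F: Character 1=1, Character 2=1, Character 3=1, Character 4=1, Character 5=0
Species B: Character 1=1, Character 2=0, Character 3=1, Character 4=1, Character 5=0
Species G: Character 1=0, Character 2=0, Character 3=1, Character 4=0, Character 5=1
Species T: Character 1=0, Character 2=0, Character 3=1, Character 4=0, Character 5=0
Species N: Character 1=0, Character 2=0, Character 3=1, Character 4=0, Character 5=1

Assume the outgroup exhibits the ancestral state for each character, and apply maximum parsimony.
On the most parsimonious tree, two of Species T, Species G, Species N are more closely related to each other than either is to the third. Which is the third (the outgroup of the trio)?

Species T

Character polarity is set by the outgroup: the derived state is whichever differs from the outgroup's state, so for Character 4 the derived state is '0', and for the remaining characters it is '1'.
Character 1: derived state '1' in Species B, Species F, and Species Q only — synapomorphy for {Species B, Species F, Species Q}.
Only Species F and Species Q show the derived state '1' for Character 2, supporting them as a clade.
Character 3 (derived state '1') is shared by all ingroup taxa — unites the whole ingroup.
Only Species G, Species N, and Species T show the derived state '0' for Character 4, supporting them as a clade.
Only Species G and Species N show the derived state '1' for Character 5, supporting them as a clade.
Most parsimonious ingroup topology: (((Species Q,Species F),Species B),((Species G,Species N),Species T)).
Species N and Species G share a more recent common ancestor with each other than either does with Species T, so Species T is the least closely related of the three.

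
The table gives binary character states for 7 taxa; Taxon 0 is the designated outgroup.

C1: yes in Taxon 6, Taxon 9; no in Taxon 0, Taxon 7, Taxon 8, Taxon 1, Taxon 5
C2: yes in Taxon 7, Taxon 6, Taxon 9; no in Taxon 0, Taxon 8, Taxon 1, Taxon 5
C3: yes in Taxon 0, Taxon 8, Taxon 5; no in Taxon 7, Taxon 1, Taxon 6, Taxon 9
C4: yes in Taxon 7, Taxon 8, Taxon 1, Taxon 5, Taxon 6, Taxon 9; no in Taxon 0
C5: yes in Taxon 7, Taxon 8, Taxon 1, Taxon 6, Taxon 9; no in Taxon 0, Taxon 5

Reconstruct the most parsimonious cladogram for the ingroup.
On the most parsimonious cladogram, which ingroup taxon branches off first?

Character polarity is set by the outgroup: the derived state is whichever differs from the outgroup's state, so for C3 the derived state is 'no', and for the remaining characters it is 'yes'.
C1: derived state 'yes' in Taxon 6 and Taxon 9 only — synapomorphy for {Taxon 6, Taxon 9}.
C2 (derived state 'yes') is shared by Taxon 6, Taxon 7, and Taxon 9 — a synapomorphy uniting that clade.
Only Taxon 1, Taxon 6, Taxon 7, and Taxon 9 show the derived state 'no' for C3, supporting them as a clade.
C4 (derived state 'yes') is shared by all ingroup taxa — unites the whole ingroup.
C5: derived state 'yes' in Taxon 1, Taxon 6, Taxon 7, Taxon 8, and Taxon 9 only — synapomorphy for {Taxon 1, Taxon 6, Taxon 7, Taxon 8, Taxon 9}.
Most parsimonious ingroup topology: ((((Taxon 7,(Taxon 6,Taxon 9)),Taxon 1),Taxon 8),Taxon 5).
Taxon 5 is sister to the clade containing all other ingroup taxa, so it is the earliest-diverging (most basal) ingroup lineage.

Taxon 5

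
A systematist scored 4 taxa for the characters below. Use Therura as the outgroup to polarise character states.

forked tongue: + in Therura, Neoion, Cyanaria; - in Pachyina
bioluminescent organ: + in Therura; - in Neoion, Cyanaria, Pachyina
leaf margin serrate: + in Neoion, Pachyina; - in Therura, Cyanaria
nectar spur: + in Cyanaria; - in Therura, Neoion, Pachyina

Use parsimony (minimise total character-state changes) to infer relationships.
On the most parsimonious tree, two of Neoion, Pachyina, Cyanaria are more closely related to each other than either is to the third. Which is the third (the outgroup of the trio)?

Cyanaria

Character polarity is set by the outgroup: the derived state is whichever differs from the outgroup's state, so for forked tongue, bioluminescent organ the derived state is '-', and for the remaining characters it is '+'.
forked tongue (derived state '-') is unique to Pachyina (autapomorphy; uninformative for grouping).
All ingroup taxa share the derived state '-' for bioluminescent organ; it defines the ingroup but does not resolve relationships within it.
Only Neoion and Pachyina show the derived state '+' for leaf margin serrate, supporting them as a clade.
nectar spur (derived state '+') is unique to Cyanaria (autapomorphy; uninformative for grouping).
Most parsimonious ingroup topology: ((Neoion,Pachyina),Cyanaria).
Pachyina and Neoion share a more recent common ancestor with each other than either does with Cyanaria, so Cyanaria is the least closely related of the three.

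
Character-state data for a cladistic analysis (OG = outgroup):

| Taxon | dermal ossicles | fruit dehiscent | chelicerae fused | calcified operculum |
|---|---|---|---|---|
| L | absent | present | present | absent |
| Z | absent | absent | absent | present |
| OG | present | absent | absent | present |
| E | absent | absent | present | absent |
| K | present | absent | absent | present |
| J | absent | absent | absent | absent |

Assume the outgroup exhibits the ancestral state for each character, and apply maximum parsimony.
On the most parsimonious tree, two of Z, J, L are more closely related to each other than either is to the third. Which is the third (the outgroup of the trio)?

Z

Character polarity is set by the outgroup: the derived state is whichever differs from the outgroup's state, so for dermal ossicles, calcified operculum the derived state is 'absent', and for the remaining characters it is 'present'.
dermal ossicles (derived state 'absent') is shared by E, J, L, and Z — a synapomorphy uniting that clade.
fruit dehiscent: derived state 'present' in L only — an autapomorphy, so it tells us nothing about relationships among taxa.
chelicerae fused (derived state 'present') is shared by E and L — a synapomorphy uniting that clade.
calcified operculum (derived state 'absent') is shared by E, J, and L — a synapomorphy uniting that clade.
Most parsimonious ingroup topology: (K,(((E,L),J),Z)).
J and L share a more recent common ancestor with each other than either does with Z, so Z is the least closely related of the three.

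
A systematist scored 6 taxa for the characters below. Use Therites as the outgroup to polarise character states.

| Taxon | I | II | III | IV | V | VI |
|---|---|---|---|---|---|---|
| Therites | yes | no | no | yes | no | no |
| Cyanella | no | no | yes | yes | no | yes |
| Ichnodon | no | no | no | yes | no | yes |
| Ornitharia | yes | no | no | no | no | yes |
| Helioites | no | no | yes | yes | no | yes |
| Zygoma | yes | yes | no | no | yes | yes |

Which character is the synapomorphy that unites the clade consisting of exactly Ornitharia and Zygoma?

Character polarity is set by the outgroup: the derived state is whichever differs from the outgroup's state, so for I, IV the derived state is 'no', and for the remaining characters it is 'yes'.
I (derived state 'no') is shared by Cyanella, Helioites, and Ichnodon — a synapomorphy uniting that clade.
II: derived state 'yes' in Zygoma only — an autapomorphy, so it tells us nothing about relationships among taxa.
III: derived state 'yes' in Cyanella and Helioites only — synapomorphy for {Cyanella, Helioites}.
Only Ornitharia and Zygoma show the derived state 'no' for IV, supporting them as a clade.
V (derived state 'yes') is unique to Zygoma (autapomorphy; uninformative for grouping).
VI (derived state 'yes') is shared by all ingroup taxa — unites the whole ingroup.
Most parsimonious ingroup topology: (((Cyanella,Helioites),Ichnodon),(Ornitharia,Zygoma)).
The clade {Ornitharia, Zygoma} is supported by IV: its derived state 'no' occurs in exactly those taxa and in no other taxon (including the outgroup).

IV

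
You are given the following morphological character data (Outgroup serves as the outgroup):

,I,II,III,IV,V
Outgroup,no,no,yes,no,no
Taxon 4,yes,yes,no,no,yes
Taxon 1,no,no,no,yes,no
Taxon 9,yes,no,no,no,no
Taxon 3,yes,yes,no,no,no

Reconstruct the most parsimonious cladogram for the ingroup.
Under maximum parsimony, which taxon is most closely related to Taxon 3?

Character polarity is set by the outgroup: the derived state is whichever differs from the outgroup's state, so for III the derived state is 'no', and for the remaining characters it is 'yes'.
I (derived state 'yes') is shared by Taxon 3, Taxon 4, and Taxon 9 — a synapomorphy uniting that clade.
II: derived state 'yes' in Taxon 3 and Taxon 4 only — synapomorphy for {Taxon 3, Taxon 4}.
III (derived state 'no') is shared by all ingroup taxa — unites the whole ingroup.
IV (derived state 'yes') is unique to Taxon 1 (autapomorphy; uninformative for grouping).
V (derived state 'yes') is unique to Taxon 4 (autapomorphy; uninformative for grouping).
Most parsimonious ingroup topology: (((Taxon 4,Taxon 3),Taxon 9),Taxon 1).
Taxon 3 and Taxon 4 form a cherry on this tree, so they are sister taxa.

Taxon 4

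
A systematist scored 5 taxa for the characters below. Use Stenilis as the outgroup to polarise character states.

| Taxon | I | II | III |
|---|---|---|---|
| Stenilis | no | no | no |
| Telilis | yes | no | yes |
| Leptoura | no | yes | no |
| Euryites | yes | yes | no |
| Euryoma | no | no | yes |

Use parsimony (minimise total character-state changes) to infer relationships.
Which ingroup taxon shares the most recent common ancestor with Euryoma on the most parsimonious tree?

Telilis

The outgroup has state 'no' for every character, so 'yes' is the derived state throughout.
I groups Euryites and Telilis, which is incompatible with the clades supported by the remaining characters; treating it as convergent (homoplasy) costs fewer steps than any alternative tree.
Only Euryites and Leptoura show the derived state 'yes' for II, supporting them as a clade.
III (derived state 'yes') is shared by Euryoma and Telilis — a synapomorphy uniting that clade.
Most parsimonious ingroup topology: ((Telilis,Euryoma),(Leptoura,Euryites)).
Euryoma and Telilis form a cherry on this tree, so they are sister taxa.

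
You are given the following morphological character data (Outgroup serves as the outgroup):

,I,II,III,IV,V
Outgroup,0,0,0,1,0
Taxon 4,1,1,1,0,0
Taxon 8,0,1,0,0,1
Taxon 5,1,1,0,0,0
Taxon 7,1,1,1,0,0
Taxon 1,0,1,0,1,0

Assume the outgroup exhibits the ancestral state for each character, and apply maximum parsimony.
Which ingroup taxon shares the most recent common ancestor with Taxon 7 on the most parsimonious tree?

Character polarity is set by the outgroup: the derived state is whichever differs from the outgroup's state, so for IV the derived state is '0', and for the remaining characters it is '1'.
I: derived state '1' in Taxon 4, Taxon 5, and Taxon 7 only — synapomorphy for {Taxon 4, Taxon 5, Taxon 7}.
All ingroup taxa share the derived state '1' for II; it defines the ingroup but does not resolve relationships within it.
III (derived state '1') is shared by Taxon 4 and Taxon 7 — a synapomorphy uniting that clade.
IV: derived state '0' in Taxon 4, Taxon 5, Taxon 7, and Taxon 8 only — synapomorphy for {Taxon 4, Taxon 5, Taxon 7, Taxon 8}.
V: derived state '1' in Taxon 8 only — an autapomorphy, so it tells us nothing about relationships among taxa.
Most parsimonious ingroup topology: ((((Taxon 4,Taxon 7),Taxon 5),Taxon 8),Taxon 1).
Taxon 7 and Taxon 4 form a cherry on this tree, so they are sister taxa.

Taxon 4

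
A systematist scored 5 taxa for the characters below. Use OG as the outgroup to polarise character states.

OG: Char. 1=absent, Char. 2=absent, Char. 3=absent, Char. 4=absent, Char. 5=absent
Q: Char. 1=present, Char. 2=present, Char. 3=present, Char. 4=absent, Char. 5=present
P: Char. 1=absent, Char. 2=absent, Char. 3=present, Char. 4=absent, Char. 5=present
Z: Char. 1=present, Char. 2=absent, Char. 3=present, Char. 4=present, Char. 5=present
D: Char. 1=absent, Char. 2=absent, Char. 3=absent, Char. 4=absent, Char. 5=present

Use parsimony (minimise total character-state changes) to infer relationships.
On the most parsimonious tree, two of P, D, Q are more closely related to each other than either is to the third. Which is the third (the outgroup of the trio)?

D

The outgroup has state 'absent' for every character, so 'present' is the derived state throughout.
Char. 1: derived state 'present' in Q and Z only — synapomorphy for {Q, Z}.
Char. 2: derived state 'present' in Q only — an autapomorphy, so it tells us nothing about relationships among taxa.
Char. 3 (derived state 'present') is shared by P, Q, and Z — a synapomorphy uniting that clade.
Char. 4 (derived state 'present') is unique to Z (autapomorphy; uninformative for grouping).
All ingroup taxa share the derived state 'present' for Char. 5; it defines the ingroup but does not resolve relationships within it.
Most parsimonious ingroup topology: (((Q,Z),P),D).
Q and P share a more recent common ancestor with each other than either does with D, so D is the least closely related of the three.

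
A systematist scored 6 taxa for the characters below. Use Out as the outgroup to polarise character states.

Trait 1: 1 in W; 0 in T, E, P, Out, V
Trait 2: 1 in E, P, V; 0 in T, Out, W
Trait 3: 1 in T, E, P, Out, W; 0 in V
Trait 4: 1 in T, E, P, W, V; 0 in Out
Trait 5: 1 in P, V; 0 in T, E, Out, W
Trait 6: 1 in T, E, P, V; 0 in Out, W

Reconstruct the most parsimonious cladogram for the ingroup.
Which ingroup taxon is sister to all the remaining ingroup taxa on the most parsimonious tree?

Character polarity is set by the outgroup: the derived state is whichever differs from the outgroup's state, so for Trait 3 the derived state is '0', and for the remaining characters it is '1'.
Trait 1 (derived state '1') is unique to W (autapomorphy; uninformative for grouping).
Only E, P, and V show the derived state '1' for Trait 2, supporting them as a clade.
Trait 3 (derived state '0') is unique to V (autapomorphy; uninformative for grouping).
Trait 4 (derived state '1') is shared by all ingroup taxa — unites the whole ingroup.
Only P and V show the derived state '1' for Trait 5, supporting them as a clade.
Only E, P, T, and V show the derived state '1' for Trait 6, supporting them as a clade.
Most parsimonious ingroup topology: (W,(((P,V),E),T)).
W is sister to the clade containing all other ingroup taxa, so it is the earliest-diverging (most basal) ingroup lineage.

W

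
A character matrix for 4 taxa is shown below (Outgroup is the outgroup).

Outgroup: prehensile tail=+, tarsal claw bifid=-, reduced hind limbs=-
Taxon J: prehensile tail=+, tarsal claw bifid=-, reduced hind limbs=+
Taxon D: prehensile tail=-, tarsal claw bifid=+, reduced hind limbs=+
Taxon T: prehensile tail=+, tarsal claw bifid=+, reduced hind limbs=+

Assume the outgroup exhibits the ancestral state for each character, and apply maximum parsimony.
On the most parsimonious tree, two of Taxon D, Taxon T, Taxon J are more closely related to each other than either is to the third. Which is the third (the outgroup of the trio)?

Taxon J

Character polarity is set by the outgroup: the derived state is whichever differs from the outgroup's state, so for prehensile tail the derived state is '-', and for the remaining characters it is '+'.
prehensile tail: derived state '-' in Taxon D only — an autapomorphy, so it tells us nothing about relationships among taxa.
tarsal claw bifid: derived state '+' in Taxon D and Taxon T only — synapomorphy for {Taxon D, Taxon T}.
All ingroup taxa share the derived state '+' for reduced hind limbs; it defines the ingroup but does not resolve relationships within it.
Most parsimonious ingroup topology: ((Taxon T,Taxon D),Taxon J).
Taxon T and Taxon D share a more recent common ancestor with each other than either does with Taxon J, so Taxon J is the least closely related of the three.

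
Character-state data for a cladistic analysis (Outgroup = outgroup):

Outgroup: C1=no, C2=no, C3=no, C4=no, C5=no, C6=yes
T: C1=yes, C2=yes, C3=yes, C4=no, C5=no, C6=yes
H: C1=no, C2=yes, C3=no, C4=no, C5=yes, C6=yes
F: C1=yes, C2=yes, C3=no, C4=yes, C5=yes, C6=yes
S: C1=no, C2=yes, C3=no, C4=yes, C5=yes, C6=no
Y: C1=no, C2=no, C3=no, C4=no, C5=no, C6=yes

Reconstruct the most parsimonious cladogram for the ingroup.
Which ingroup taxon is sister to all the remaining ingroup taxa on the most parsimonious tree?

Character polarity is set by the outgroup: the derived state is whichever differs from the outgroup's state, so for C6 the derived state is 'no', and for the remaining characters it is 'yes'.
C1 (state 'yes') occurs in F and T but conflicts with the nesting implied by the other characters — most parsimoniously interpreted as homoplasy.
C2: derived state 'yes' in F, H, S, and T only — synapomorphy for {F, H, S, T}.
C3: derived state 'yes' in T only — an autapomorphy, so it tells us nothing about relationships among taxa.
Only F and S show the derived state 'yes' for C4, supporting them as a clade.
Only F, H, and S show the derived state 'yes' for C5, supporting them as a clade.
C6: derived state 'no' in S only — an autapomorphy, so it tells us nothing about relationships among taxa.
Most parsimonious ingroup topology: ((T,(H,(F,S))),Y).
Y is sister to the clade containing all other ingroup taxa, so it is the earliest-diverging (most basal) ingroup lineage.

Y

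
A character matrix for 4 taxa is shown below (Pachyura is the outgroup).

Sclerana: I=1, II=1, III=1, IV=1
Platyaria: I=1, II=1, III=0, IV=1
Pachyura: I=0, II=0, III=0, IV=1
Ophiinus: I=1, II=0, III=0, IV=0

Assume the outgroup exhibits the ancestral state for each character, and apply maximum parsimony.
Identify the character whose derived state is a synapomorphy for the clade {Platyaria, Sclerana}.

II

Character polarity is set by the outgroup: the derived state is whichever differs from the outgroup's state, so for IV the derived state is '0', and for the remaining characters it is '1'.
I (derived state '1') is shared by all ingroup taxa — unites the whole ingroup.
Only Platyaria and Sclerana show the derived state '1' for II, supporting them as a clade.
III (derived state '1') is unique to Sclerana (autapomorphy; uninformative for grouping).
IV: derived state '0' in Ophiinus only — an autapomorphy, so it tells us nothing about relationships among taxa.
Most parsimonious ingroup topology: ((Sclerana,Platyaria),Ophiinus).
The clade {Platyaria, Sclerana} is supported by II: its derived state '1' occurs in exactly those taxa and in no other taxon (including the outgroup).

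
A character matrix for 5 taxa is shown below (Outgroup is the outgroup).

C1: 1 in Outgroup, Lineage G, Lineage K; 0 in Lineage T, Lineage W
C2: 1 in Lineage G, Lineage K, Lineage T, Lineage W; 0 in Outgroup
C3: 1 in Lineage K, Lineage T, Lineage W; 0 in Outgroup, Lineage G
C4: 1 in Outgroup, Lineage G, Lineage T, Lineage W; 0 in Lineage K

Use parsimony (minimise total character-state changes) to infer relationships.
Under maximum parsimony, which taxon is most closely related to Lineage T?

Character polarity is set by the outgroup: the derived state is whichever differs from the outgroup's state, so for C1, C4 the derived state is '0', and for the remaining characters it is '1'.
C1 (derived state '0') is shared by Lineage T and Lineage W — a synapomorphy uniting that clade.
C2 (derived state '1') is shared by all ingroup taxa — unites the whole ingroup.
Only Lineage K, Lineage T, and Lineage W show the derived state '1' for C3, supporting them as a clade.
C4 (derived state '0') is unique to Lineage K (autapomorphy; uninformative for grouping).
Most parsimonious ingroup topology: (Lineage G,(Lineage K,(Lineage T,Lineage W))).
Lineage T and Lineage W form a cherry on this tree, so they are sister taxa.

Lineage W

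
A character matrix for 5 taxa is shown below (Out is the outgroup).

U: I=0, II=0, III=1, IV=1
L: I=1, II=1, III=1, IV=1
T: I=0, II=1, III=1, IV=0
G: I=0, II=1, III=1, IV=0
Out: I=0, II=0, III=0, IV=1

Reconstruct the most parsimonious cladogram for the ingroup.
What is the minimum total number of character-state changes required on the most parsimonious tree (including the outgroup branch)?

4

Character polarity is set by the outgroup: the derived state is whichever differs from the outgroup's state, so for IV the derived state is '0', and for the remaining characters it is '1'.
I (derived state '1') is unique to L (autapomorphy; uninformative for grouping).
II (derived state '1') is shared by G, L, and T — a synapomorphy uniting that clade.
III (derived state '1') is shared by all ingroup taxa — unites the whole ingroup.
IV: derived state '0' in G and T only — synapomorphy for {G, T}.
Most parsimonious ingroup topology: (U,(L,(G,T))).
Changes per character on this tree: I: 1; II: 1; III: 1; IV: 1.
Total = 4.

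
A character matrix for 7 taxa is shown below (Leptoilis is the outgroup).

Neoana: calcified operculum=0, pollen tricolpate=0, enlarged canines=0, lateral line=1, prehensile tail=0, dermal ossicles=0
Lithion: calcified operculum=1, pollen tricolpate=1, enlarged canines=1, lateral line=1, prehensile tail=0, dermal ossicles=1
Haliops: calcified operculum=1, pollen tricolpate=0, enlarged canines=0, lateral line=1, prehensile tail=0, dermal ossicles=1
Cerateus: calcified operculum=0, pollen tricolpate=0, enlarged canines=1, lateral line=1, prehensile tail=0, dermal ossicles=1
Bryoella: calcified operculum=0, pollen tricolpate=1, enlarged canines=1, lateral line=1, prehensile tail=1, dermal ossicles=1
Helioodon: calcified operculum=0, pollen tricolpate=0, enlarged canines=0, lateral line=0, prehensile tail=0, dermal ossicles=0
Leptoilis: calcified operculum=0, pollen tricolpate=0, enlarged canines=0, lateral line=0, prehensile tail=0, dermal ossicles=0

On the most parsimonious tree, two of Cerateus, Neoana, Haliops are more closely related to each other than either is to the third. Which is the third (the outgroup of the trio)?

The outgroup has state '0' for every character, so '1' is the derived state throughout.
calcified operculum (state '1') occurs in Haliops and Lithion but conflicts with the nesting implied by the other characters — most parsimoniously interpreted as homoplasy.
pollen tricolpate: derived state '1' in Bryoella and Lithion only — synapomorphy for {Bryoella, Lithion}.
Only Bryoella, Cerateus, and Lithion show the derived state '1' for enlarged canines, supporting them as a clade.
Only Bryoella, Cerateus, Haliops, Lithion, and Neoana show the derived state '1' for lateral line, supporting them as a clade.
prehensile tail: derived state '1' in Bryoella only — an autapomorphy, so it tells us nothing about relationships among taxa.
Only Bryoella, Cerateus, Haliops, and Lithion show the derived state '1' for dermal ossicles, supporting them as a clade.
Most parsimonious ingroup topology: (((((Lithion,Bryoella),Cerateus),Haliops),Neoana),Helioodon).
Cerateus and Haliops share a more recent common ancestor with each other than either does with Neoana, so Neoana is the least closely related of the three.

Neoana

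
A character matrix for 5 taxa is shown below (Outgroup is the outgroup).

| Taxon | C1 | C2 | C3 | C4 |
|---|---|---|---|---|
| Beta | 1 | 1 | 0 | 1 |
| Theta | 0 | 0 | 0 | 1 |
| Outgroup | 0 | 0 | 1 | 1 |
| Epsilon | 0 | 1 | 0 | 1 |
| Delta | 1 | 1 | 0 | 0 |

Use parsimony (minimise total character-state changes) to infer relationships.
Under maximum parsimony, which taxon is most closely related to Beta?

Delta

Character polarity is set by the outgroup: the derived state is whichever differs from the outgroup's state, so for C3, C4 the derived state is '0', and for the remaining characters it is '1'.
C1: derived state '1' in Beta and Delta only — synapomorphy for {Beta, Delta}.
C2: derived state '1' in Beta, Delta, and Epsilon only — synapomorphy for {Beta, Delta, Epsilon}.
C3 (derived state '0') is shared by all ingroup taxa — unites the whole ingroup.
C4 (derived state '0') is unique to Delta (autapomorphy; uninformative for grouping).
Most parsimonious ingroup topology: (Theta,(Epsilon,(Beta,Delta))).
Beta and Delta form a cherry on this tree, so they are sister taxa.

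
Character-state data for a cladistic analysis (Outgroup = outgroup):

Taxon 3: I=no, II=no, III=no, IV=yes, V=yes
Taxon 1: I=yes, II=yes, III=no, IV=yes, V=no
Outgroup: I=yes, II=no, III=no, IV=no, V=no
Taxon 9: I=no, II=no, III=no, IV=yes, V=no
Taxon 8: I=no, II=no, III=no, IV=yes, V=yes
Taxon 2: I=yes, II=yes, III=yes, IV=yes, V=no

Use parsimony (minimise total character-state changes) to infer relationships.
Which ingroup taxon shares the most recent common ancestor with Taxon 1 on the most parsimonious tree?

Taxon 2

Character polarity is set by the outgroup: the derived state is whichever differs from the outgroup's state, so for I the derived state is 'no', and for the remaining characters it is 'yes'.
I: derived state 'no' in Taxon 3, Taxon 8, and Taxon 9 only — synapomorphy for {Taxon 3, Taxon 8, Taxon 9}.
II (derived state 'yes') is shared by Taxon 1 and Taxon 2 — a synapomorphy uniting that clade.
III (derived state 'yes') is unique to Taxon 2 (autapomorphy; uninformative for grouping).
IV (derived state 'yes') is shared by all ingroup taxa — unites the whole ingroup.
V: derived state 'yes' in Taxon 3 and Taxon 8 only — synapomorphy for {Taxon 3, Taxon 8}.
Most parsimonious ingroup topology: ((Taxon 9,(Taxon 8,Taxon 3)),(Taxon 1,Taxon 2)).
Taxon 1 and Taxon 2 form a cherry on this tree, so they are sister taxa.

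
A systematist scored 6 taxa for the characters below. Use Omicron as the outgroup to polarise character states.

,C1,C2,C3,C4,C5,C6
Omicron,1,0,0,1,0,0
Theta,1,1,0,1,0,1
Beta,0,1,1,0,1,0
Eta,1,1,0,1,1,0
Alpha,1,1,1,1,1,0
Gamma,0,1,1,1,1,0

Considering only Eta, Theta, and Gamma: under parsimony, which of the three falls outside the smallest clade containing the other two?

Character polarity is set by the outgroup: the derived state is whichever differs from the outgroup's state, so for C1, C4 the derived state is '0', and for the remaining characters it is '1'.
C1 (derived state '0') is shared by Beta and Gamma — a synapomorphy uniting that clade.
C2 (derived state '1') is shared by all ingroup taxa — unites the whole ingroup.
C3: derived state '1' in Alpha, Beta, and Gamma only — synapomorphy for {Alpha, Beta, Gamma}.
C4: derived state '0' in Beta only — an autapomorphy, so it tells us nothing about relationships among taxa.
Only Alpha, Beta, Eta, and Gamma show the derived state '1' for C5, supporting them as a clade.
C6: derived state '1' in Theta only — an autapomorphy, so it tells us nothing about relationships among taxa.
Most parsimonious ingroup topology: (Theta,(((Beta,Gamma),Alpha),Eta)).
Eta and Gamma share a more recent common ancestor with each other than either does with Theta, so Theta is the least closely related of the three.

Theta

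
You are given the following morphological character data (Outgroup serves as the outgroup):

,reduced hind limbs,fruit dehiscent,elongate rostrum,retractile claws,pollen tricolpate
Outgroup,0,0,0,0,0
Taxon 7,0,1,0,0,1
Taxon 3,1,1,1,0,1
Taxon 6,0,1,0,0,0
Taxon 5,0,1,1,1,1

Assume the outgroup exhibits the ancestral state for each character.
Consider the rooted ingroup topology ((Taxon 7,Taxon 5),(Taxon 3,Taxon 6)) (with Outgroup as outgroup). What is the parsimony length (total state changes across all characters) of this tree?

Map each character onto ((Taxon 7,Taxon 5),(Taxon 3,Taxon 6)) (rooted by Outgroup) and count the minimum state changes it requires (Fitch parsimony):
reduced hind limbs: 1; fruit dehiscent: 1; elongate rostrum: 2; retractile claws: 1; pollen tricolpate: 2.
Total tree length = 7.

7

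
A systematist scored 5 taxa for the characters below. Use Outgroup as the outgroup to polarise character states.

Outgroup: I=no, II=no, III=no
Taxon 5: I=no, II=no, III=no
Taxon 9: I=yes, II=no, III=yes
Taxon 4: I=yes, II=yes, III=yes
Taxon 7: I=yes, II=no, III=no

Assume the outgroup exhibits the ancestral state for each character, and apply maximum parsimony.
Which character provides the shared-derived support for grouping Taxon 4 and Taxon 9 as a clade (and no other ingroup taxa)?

The outgroup has state 'no' for every character, so 'yes' is the derived state throughout.
Only Taxon 4, Taxon 7, and Taxon 9 show the derived state 'yes' for I, supporting them as a clade.
II: derived state 'yes' in Taxon 4 only — an autapomorphy, so it tells us nothing about relationships among taxa.
Only Taxon 4 and Taxon 9 show the derived state 'yes' for III, supporting them as a clade.
Most parsimonious ingroup topology: (Taxon 5,((Taxon 9,Taxon 4),Taxon 7)).
The clade {Taxon 4, Taxon 9} is supported by III: its derived state 'yes' occurs in exactly those taxa and in no other taxon (including the outgroup).

III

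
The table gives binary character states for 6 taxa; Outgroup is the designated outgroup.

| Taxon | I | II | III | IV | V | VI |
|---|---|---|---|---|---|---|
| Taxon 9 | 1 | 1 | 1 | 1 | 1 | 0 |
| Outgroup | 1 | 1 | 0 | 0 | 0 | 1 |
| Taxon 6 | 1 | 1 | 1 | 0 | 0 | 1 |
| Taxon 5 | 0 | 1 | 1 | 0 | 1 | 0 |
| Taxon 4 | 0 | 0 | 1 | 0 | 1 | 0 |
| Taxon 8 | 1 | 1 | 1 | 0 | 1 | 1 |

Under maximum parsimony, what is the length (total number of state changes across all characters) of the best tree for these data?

6

Character polarity is set by the outgroup: the derived state is whichever differs from the outgroup's state, so for I, II, VI the derived state is '0', and for the remaining characters it is '1'.
Only Taxon 4 and Taxon 5 show the derived state '0' for I, supporting them as a clade.
II: derived state '0' in Taxon 4 only — an autapomorphy, so it tells us nothing about relationships among taxa.
III (derived state '1') is shared by all ingroup taxa — unites the whole ingroup.
IV: derived state '1' in Taxon 9 only — an autapomorphy, so it tells us nothing about relationships among taxa.
V (derived state '1') is shared by Taxon 4, Taxon 5, Taxon 8, and Taxon 9 — a synapomorphy uniting that clade.
VI: derived state '0' in Taxon 4, Taxon 5, and Taxon 9 only — synapomorphy for {Taxon 4, Taxon 5, Taxon 9}.
Most parsimonious ingroup topology: ((((Taxon 4,Taxon 5),Taxon 9),Taxon 8),Taxon 6).
Changes per character on this tree: I: 1; II: 1; III: 1; IV: 1; V: 1; VI: 1.
Total = 6.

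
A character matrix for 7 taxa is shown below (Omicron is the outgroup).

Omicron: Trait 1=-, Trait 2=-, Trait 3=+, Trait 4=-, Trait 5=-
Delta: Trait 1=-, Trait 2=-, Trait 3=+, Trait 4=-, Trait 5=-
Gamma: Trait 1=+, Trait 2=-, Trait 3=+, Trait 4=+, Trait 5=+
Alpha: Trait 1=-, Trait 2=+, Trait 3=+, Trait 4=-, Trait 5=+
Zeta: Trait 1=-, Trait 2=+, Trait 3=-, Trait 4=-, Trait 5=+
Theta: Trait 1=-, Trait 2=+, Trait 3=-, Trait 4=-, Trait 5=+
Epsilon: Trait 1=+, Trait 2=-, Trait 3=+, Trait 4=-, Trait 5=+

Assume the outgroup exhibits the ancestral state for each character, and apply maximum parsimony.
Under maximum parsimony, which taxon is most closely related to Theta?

Character polarity is set by the outgroup: the derived state is whichever differs from the outgroup's state, so for Trait 3 the derived state is '-', and for the remaining characters it is '+'.
Trait 1 (derived state '+') is shared by Epsilon and Gamma — a synapomorphy uniting that clade.
Only Alpha, Theta, and Zeta show the derived state '+' for Trait 2, supporting them as a clade.
Trait 3: derived state '-' in Theta and Zeta only — synapomorphy for {Theta, Zeta}.
Trait 4: derived state '+' in Gamma only — an autapomorphy, so it tells us nothing about relationships among taxa.
Trait 5: derived state '+' in Alpha, Epsilon, Gamma, Theta, and Zeta only — synapomorphy for {Alpha, Epsilon, Gamma, Theta, Zeta}.
Most parsimonious ingroup topology: (Delta,((Gamma,Epsilon),(Alpha,(Zeta,Theta)))).
Theta and Zeta form a cherry on this tree, so they are sister taxa.

Zeta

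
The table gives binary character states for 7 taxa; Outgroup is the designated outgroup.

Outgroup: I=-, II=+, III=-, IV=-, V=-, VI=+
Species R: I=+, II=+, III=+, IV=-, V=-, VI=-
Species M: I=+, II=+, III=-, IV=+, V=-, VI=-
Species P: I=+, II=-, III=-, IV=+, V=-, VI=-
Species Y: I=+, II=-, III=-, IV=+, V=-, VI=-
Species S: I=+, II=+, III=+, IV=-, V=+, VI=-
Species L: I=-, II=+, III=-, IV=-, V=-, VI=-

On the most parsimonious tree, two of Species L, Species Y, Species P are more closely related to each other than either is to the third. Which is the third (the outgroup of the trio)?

Species L

Character polarity is set by the outgroup: the derived state is whichever differs from the outgroup's state, so for II, VI the derived state is '-', and for the remaining characters it is '+'.
I (derived state '+') is shared by Species M, Species P, Species R, Species S, and Species Y — a synapomorphy uniting that clade.
II (derived state '-') is shared by Species P and Species Y — a synapomorphy uniting that clade.
III: derived state '+' in Species R and Species S only — synapomorphy for {Species R, Species S}.
IV: derived state '+' in Species M, Species P, and Species Y only — synapomorphy for {Species M, Species P, Species Y}.
V (derived state '+') is unique to Species S (autapomorphy; uninformative for grouping).
All ingroup taxa share the derived state '-' for VI; it defines the ingroup but does not resolve relationships within it.
Most parsimonious ingroup topology: (((Species R,Species S),(Species M,(Species P,Species Y))),Species L).
Species P and Species Y share a more recent common ancestor with each other than either does with Species L, so Species L is the least closely related of the three.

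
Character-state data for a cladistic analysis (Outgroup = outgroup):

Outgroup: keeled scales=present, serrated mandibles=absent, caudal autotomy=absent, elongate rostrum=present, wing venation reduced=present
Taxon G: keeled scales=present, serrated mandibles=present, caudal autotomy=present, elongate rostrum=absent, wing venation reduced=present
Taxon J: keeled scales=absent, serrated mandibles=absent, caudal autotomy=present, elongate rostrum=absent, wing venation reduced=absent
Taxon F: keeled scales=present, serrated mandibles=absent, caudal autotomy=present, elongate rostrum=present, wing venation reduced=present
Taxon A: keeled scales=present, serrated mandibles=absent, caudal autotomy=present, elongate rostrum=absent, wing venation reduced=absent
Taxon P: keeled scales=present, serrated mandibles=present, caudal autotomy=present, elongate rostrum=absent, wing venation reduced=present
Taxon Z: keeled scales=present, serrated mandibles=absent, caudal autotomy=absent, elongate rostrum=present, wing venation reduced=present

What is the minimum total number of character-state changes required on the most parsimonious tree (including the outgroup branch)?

Character polarity is set by the outgroup: the derived state is whichever differs from the outgroup's state, so for keeled scales, elongate rostrum, wing venation reduced the derived state is 'absent', and for the remaining characters it is 'present'.
keeled scales: derived state 'absent' in Taxon J only — an autapomorphy, so it tells us nothing about relationships among taxa.
serrated mandibles: derived state 'present' in Taxon G and Taxon P only — synapomorphy for {Taxon G, Taxon P}.
caudal autotomy (derived state 'present') is shared by Taxon A, Taxon F, Taxon G, Taxon J, and Taxon P — a synapomorphy uniting that clade.
elongate rostrum (derived state 'absent') is shared by Taxon A, Taxon G, Taxon J, and Taxon P — a synapomorphy uniting that clade.
Only Taxon A and Taxon J show the derived state 'absent' for wing venation reduced, supporting them as a clade.
Most parsimonious ingroup topology: ((((Taxon G,Taxon P),(Taxon J,Taxon A)),Taxon F),Taxon Z).
Changes per character on this tree: keeled scales: 1; serrated mandibles: 1; caudal autotomy: 1; elongate rostrum: 1; wing venation reduced: 1.
Total = 5.

5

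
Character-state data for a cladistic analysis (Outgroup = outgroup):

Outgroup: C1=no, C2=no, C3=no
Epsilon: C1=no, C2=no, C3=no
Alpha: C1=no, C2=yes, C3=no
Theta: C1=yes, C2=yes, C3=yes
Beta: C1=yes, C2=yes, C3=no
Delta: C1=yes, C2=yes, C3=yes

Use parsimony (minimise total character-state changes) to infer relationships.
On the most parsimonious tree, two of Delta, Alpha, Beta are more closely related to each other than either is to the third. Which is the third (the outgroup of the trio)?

Alpha

The outgroup has state 'no' for every character, so 'yes' is the derived state throughout.
Only Beta, Delta, and Theta show the derived state 'yes' for C1, supporting them as a clade.
C2 (derived state 'yes') is shared by Alpha, Beta, Delta, and Theta — a synapomorphy uniting that clade.
C3 (derived state 'yes') is shared by Delta and Theta — a synapomorphy uniting that clade.
Most parsimonious ingroup topology: ((((Delta,Theta),Beta),Alpha),Epsilon).
Delta and Beta share a more recent common ancestor with each other than either does with Alpha, so Alpha is the least closely related of the three.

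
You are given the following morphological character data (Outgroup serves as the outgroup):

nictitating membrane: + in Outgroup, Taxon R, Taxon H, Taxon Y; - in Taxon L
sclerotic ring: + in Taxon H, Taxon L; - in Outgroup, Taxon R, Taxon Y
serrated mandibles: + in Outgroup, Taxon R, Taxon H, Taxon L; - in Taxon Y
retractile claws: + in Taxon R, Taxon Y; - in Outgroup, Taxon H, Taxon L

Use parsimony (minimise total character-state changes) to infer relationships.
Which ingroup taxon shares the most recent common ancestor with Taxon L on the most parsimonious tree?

Taxon H

Character polarity is set by the outgroup: the derived state is whichever differs from the outgroup's state, so for nictitating membrane, serrated mandibles the derived state is '-', and for the remaining characters it is '+'.
nictitating membrane: derived state '-' in Taxon L only — an autapomorphy, so it tells us nothing about relationships among taxa.
sclerotic ring: derived state '+' in Taxon H and Taxon L only — synapomorphy for {Taxon H, Taxon L}.
serrated mandibles: derived state '-' in Taxon Y only — an autapomorphy, so it tells us nothing about relationships among taxa.
Only Taxon R and Taxon Y show the derived state '+' for retractile claws, supporting them as a clade.
Most parsimonious ingroup topology: ((Taxon R,Taxon Y),(Taxon H,Taxon L)).
Taxon L and Taxon H form a cherry on this tree, so they are sister taxa.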